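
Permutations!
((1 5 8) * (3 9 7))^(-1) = ((1 5 8)(3 9 7))^(-1) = (1 8 5)(3 7 9)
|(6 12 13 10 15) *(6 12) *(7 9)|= |(7 9)(10 15 12 13)|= 4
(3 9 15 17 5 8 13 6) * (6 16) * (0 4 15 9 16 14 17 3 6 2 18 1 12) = [4, 12, 18, 16, 15, 8, 6, 7, 13, 9, 10, 11, 0, 14, 17, 3, 2, 5, 1] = (0 4 15 3 16 2 18 1 12)(5 8 13 14 17)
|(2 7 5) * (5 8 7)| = |(2 5)(7 8)| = 2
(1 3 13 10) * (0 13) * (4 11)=(0 13 10 1 3)(4 11)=[13, 3, 2, 0, 11, 5, 6, 7, 8, 9, 1, 4, 12, 10]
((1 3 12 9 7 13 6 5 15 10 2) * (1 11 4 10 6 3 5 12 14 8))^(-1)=(1 8 14 3 13 7 9 12 6 15 5)(2 10 4 11)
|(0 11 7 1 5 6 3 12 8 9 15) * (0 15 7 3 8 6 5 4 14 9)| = 30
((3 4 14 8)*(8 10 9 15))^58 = (3 14 9 8 4 10 15)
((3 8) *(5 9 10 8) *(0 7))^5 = (10)(0 7)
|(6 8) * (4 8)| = 3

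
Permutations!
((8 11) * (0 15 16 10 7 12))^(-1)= (0 12 7 10 16 15)(8 11)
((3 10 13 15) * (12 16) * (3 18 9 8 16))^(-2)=(3 16 9 15 10 12 8 18 13)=((3 10 13 15 18 9 8 16 12))^(-2)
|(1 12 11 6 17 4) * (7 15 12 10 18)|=|(1 10 18 7 15 12 11 6 17 4)|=10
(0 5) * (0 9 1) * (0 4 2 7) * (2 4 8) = (0 5 9 1 8 2 7) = [5, 8, 7, 3, 4, 9, 6, 0, 2, 1]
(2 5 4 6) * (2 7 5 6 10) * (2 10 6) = (10)(4 6 7 5) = [0, 1, 2, 3, 6, 4, 7, 5, 8, 9, 10]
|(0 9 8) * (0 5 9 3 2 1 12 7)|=|(0 3 2 1 12 7)(5 9 8)|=6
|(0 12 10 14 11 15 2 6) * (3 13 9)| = 24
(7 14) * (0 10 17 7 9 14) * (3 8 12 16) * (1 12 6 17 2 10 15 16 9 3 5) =(0 15 16 5 1 12 9 14 3 8 6 17 7)(2 10) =[15, 12, 10, 8, 4, 1, 17, 0, 6, 14, 2, 11, 9, 13, 3, 16, 5, 7]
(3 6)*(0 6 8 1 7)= (0 6 3 8 1 7)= [6, 7, 2, 8, 4, 5, 3, 0, 1]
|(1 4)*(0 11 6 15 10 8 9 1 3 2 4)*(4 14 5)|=|(0 11 6 15 10 8 9 1)(2 14 5 4 3)|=40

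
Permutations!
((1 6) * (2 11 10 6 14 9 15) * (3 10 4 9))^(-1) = ((1 14 3 10 6)(2 11 4 9 15))^(-1) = (1 6 10 3 14)(2 15 9 4 11)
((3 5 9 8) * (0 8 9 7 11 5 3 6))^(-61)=((0 8 6)(5 7 11))^(-61)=(0 6 8)(5 11 7)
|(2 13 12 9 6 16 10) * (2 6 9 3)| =|(2 13 12 3)(6 16 10)| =12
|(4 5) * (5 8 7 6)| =5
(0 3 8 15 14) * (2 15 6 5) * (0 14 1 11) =(0 3 8 6 5 2 15 1 11) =[3, 11, 15, 8, 4, 2, 5, 7, 6, 9, 10, 0, 12, 13, 14, 1]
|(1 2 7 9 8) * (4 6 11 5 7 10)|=10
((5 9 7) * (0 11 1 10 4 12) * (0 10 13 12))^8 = ((0 11 1 13 12 10 4)(5 9 7))^8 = (0 11 1 13 12 10 4)(5 7 9)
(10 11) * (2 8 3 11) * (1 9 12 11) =(1 9 12 11 10 2 8 3) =[0, 9, 8, 1, 4, 5, 6, 7, 3, 12, 2, 10, 11]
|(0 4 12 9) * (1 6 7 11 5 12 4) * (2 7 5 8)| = |(0 1 6 5 12 9)(2 7 11 8)| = 12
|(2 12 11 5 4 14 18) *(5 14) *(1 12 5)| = |(1 12 11 14 18 2 5 4)| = 8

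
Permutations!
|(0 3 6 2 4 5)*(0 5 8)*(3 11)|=7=|(0 11 3 6 2 4 8)|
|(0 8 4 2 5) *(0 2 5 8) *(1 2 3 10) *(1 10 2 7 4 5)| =12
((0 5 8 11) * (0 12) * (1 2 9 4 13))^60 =((0 5 8 11 12)(1 2 9 4 13))^60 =(13)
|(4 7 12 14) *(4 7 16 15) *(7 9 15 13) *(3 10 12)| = |(3 10 12 14 9 15 4 16 13 7)| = 10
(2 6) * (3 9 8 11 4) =(2 6)(3 9 8 11 4) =[0, 1, 6, 9, 3, 5, 2, 7, 11, 8, 10, 4]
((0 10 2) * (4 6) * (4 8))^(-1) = (0 2 10)(4 8 6)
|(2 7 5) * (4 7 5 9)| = 6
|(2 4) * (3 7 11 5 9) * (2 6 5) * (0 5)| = 9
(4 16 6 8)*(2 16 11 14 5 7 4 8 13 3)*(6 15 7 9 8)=[0, 1, 16, 2, 11, 9, 13, 4, 6, 8, 10, 14, 12, 3, 5, 7, 15]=(2 16 15 7 4 11 14 5 9 8 6 13 3)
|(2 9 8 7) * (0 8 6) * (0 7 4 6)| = 7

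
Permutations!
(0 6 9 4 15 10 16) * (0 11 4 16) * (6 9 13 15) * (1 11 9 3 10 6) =(0 3 10)(1 11 4)(6 13 15)(9 16) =[3, 11, 2, 10, 1, 5, 13, 7, 8, 16, 0, 4, 12, 15, 14, 6, 9]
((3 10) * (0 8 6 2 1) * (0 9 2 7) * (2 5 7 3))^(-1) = (0 7 5 9 1 2 10 3 6 8)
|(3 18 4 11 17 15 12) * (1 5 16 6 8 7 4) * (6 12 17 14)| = |(1 5 16 12 3 18)(4 11 14 6 8 7)(15 17)| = 6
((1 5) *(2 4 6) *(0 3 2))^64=(0 6 4 2 3)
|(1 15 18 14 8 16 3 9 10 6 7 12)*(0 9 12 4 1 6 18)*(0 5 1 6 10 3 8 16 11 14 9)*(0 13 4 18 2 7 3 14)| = 15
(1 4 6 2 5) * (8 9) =(1 4 6 2 5)(8 9) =[0, 4, 5, 3, 6, 1, 2, 7, 9, 8]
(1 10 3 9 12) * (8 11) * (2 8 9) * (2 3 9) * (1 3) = (1 10 9 12 3)(2 8 11) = [0, 10, 8, 1, 4, 5, 6, 7, 11, 12, 9, 2, 3]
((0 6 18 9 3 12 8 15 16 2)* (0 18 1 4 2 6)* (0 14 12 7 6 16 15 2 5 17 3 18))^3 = (0 8 14 2 12)(1 17 6 5 7 4 3)(9 18)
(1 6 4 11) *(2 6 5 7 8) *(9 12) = (1 5 7 8 2 6 4 11)(9 12) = [0, 5, 6, 3, 11, 7, 4, 8, 2, 12, 10, 1, 9]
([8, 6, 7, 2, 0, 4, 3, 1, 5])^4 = (8)(1 7 2 3 6)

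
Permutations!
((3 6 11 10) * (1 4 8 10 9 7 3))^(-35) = ((1 4 8 10)(3 6 11 9 7))^(-35) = (11)(1 4 8 10)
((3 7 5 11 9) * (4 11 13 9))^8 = ((3 7 5 13 9)(4 11))^8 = (3 13 7 9 5)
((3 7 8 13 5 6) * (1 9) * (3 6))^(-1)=(1 9)(3 5 13 8 7)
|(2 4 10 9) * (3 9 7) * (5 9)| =7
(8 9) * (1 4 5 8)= (1 4 5 8 9)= [0, 4, 2, 3, 5, 8, 6, 7, 9, 1]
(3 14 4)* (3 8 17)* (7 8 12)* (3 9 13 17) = (3 14 4 12 7 8)(9 13 17) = [0, 1, 2, 14, 12, 5, 6, 8, 3, 13, 10, 11, 7, 17, 4, 15, 16, 9]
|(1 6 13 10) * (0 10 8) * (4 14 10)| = |(0 4 14 10 1 6 13 8)| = 8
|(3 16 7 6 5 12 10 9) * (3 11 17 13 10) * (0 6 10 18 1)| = 14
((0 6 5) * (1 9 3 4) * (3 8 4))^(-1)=((0 6 5)(1 9 8 4))^(-1)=(0 5 6)(1 4 8 9)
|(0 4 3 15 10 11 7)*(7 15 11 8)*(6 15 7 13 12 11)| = 11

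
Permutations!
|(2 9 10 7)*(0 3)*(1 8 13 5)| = |(0 3)(1 8 13 5)(2 9 10 7)| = 4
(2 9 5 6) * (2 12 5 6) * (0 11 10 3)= (0 11 10 3)(2 9 6 12 5)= [11, 1, 9, 0, 4, 2, 12, 7, 8, 6, 3, 10, 5]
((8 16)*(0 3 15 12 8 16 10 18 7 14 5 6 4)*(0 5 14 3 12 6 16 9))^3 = (0 10 3 4 9 8 7 6 16 12 18 15 5)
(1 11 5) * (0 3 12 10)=(0 3 12 10)(1 11 5)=[3, 11, 2, 12, 4, 1, 6, 7, 8, 9, 0, 5, 10]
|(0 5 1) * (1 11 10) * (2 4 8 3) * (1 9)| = 12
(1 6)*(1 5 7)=[0, 6, 2, 3, 4, 7, 5, 1]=(1 6 5 7)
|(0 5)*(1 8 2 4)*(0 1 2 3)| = 10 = |(0 5 1 8 3)(2 4)|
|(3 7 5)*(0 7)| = 4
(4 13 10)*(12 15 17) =(4 13 10)(12 15 17) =[0, 1, 2, 3, 13, 5, 6, 7, 8, 9, 4, 11, 15, 10, 14, 17, 16, 12]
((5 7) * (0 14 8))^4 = ((0 14 8)(5 7))^4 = (0 14 8)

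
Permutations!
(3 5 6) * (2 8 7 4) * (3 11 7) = [0, 1, 8, 5, 2, 6, 11, 4, 3, 9, 10, 7] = (2 8 3 5 6 11 7 4)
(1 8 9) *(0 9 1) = (0 9)(1 8) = [9, 8, 2, 3, 4, 5, 6, 7, 1, 0]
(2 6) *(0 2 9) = (0 2 6 9) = [2, 1, 6, 3, 4, 5, 9, 7, 8, 0]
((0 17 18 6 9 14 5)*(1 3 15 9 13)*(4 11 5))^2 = (0 18 13 3 9 4 5 17 6 1 15 14 11)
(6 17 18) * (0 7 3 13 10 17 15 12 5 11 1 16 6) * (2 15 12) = (0 7 3 13 10 17 18)(1 16 6 12 5 11)(2 15) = [7, 16, 15, 13, 4, 11, 12, 3, 8, 9, 17, 1, 5, 10, 14, 2, 6, 18, 0]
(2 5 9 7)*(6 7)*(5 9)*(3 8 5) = (2 9 6 7)(3 8 5) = [0, 1, 9, 8, 4, 3, 7, 2, 5, 6]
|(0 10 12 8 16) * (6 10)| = 6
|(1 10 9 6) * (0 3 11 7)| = |(0 3 11 7)(1 10 9 6)| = 4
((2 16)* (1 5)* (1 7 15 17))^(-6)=((1 5 7 15 17)(2 16))^(-6)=(1 17 15 7 5)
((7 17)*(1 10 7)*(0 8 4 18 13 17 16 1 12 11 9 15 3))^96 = (0 9 17 4 3 11 13 8 15 12 18)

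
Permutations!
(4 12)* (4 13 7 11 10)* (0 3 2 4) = (0 3 2 4 12 13 7 11 10) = [3, 1, 4, 2, 12, 5, 6, 11, 8, 9, 0, 10, 13, 7]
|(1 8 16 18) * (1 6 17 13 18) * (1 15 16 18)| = |(1 8 18 6 17 13)(15 16)| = 6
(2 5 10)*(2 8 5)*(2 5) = (2 5 10 8) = [0, 1, 5, 3, 4, 10, 6, 7, 2, 9, 8]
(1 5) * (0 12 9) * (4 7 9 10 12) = (0 4 7 9)(1 5)(10 12) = [4, 5, 2, 3, 7, 1, 6, 9, 8, 0, 12, 11, 10]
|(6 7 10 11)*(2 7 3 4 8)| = 8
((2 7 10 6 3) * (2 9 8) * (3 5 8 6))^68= (2 9)(3 8)(5 10)(6 7)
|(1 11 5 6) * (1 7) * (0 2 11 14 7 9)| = |(0 2 11 5 6 9)(1 14 7)| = 6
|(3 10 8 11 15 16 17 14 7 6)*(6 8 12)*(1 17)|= |(1 17 14 7 8 11 15 16)(3 10 12 6)|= 8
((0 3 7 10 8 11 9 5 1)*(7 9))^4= (11)(0 1 5 9 3)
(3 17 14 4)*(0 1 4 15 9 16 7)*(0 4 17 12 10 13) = (0 1 17 14 15 9 16 7 4 3 12 10 13) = [1, 17, 2, 12, 3, 5, 6, 4, 8, 16, 13, 11, 10, 0, 15, 9, 7, 14]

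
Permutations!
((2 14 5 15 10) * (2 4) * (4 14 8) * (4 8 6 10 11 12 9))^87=(2 12 5 6 9 15 10 4 11 14)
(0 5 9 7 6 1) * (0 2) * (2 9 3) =(0 5 3 2)(1 9 7 6) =[5, 9, 0, 2, 4, 3, 1, 6, 8, 7]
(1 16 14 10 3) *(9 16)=(1 9 16 14 10 3)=[0, 9, 2, 1, 4, 5, 6, 7, 8, 16, 3, 11, 12, 13, 10, 15, 14]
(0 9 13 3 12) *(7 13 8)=(0 9 8 7 13 3 12)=[9, 1, 2, 12, 4, 5, 6, 13, 7, 8, 10, 11, 0, 3]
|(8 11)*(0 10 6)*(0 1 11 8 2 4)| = |(0 10 6 1 11 2 4)| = 7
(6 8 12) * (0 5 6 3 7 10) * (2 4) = (0 5 6 8 12 3 7 10)(2 4) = [5, 1, 4, 7, 2, 6, 8, 10, 12, 9, 0, 11, 3]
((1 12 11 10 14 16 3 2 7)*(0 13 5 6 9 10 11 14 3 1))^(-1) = (0 7 2 3 10 9 6 5 13)(1 16 14 12) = ((0 13 5 6 9 10 3 2 7)(1 12 14 16))^(-1)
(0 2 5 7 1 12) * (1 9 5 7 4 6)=(0 2 7 9 5 4 6 1 12)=[2, 12, 7, 3, 6, 4, 1, 9, 8, 5, 10, 11, 0]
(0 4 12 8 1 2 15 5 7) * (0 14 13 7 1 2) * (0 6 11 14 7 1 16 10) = (0 4 12 8 2 15 5 16 10)(1 6 11 14 13) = [4, 6, 15, 3, 12, 16, 11, 7, 2, 9, 0, 14, 8, 1, 13, 5, 10]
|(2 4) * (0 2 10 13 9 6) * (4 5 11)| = 9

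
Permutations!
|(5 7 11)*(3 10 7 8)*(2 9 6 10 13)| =10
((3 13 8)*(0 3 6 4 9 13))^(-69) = ((0 3)(4 9 13 8 6))^(-69) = (0 3)(4 9 13 8 6)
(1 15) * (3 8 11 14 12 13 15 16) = [0, 16, 2, 8, 4, 5, 6, 7, 11, 9, 10, 14, 13, 15, 12, 1, 3] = (1 16 3 8 11 14 12 13 15)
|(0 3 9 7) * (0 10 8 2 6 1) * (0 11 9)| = 8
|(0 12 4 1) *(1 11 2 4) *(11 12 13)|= 7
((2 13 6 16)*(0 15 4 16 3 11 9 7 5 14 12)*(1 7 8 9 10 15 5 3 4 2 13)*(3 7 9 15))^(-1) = (0 12 14 5)(1 2 15 8 9)(3 10 11)(4 6 13 16)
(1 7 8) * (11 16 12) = [0, 7, 2, 3, 4, 5, 6, 8, 1, 9, 10, 16, 11, 13, 14, 15, 12] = (1 7 8)(11 16 12)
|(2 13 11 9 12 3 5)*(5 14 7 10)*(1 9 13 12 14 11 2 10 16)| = 10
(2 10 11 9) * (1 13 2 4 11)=(1 13 2 10)(4 11 9)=[0, 13, 10, 3, 11, 5, 6, 7, 8, 4, 1, 9, 12, 2]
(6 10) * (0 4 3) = [4, 1, 2, 0, 3, 5, 10, 7, 8, 9, 6] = (0 4 3)(6 10)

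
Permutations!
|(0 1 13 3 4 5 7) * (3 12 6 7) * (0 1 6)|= |(0 6 7 1 13 12)(3 4 5)|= 6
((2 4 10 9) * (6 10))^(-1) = (2 9 10 6 4)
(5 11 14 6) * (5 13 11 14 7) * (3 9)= [0, 1, 2, 9, 4, 14, 13, 5, 8, 3, 10, 7, 12, 11, 6]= (3 9)(5 14 6 13 11 7)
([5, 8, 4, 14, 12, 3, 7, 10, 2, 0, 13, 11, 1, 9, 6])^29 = (0 3 6 10 9 5 14 7 13)(1 12 4 2 8)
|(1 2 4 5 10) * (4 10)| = |(1 2 10)(4 5)| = 6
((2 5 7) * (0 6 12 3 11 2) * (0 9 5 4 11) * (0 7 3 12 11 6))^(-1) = (12)(2 11 6 4)(3 5 9 7)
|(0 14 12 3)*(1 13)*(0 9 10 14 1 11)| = |(0 1 13 11)(3 9 10 14 12)| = 20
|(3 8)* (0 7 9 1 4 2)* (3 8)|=6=|(0 7 9 1 4 2)|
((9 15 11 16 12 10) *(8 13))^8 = (9 11 12)(10 15 16)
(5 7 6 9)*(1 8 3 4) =(1 8 3 4)(5 7 6 9) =[0, 8, 2, 4, 1, 7, 9, 6, 3, 5]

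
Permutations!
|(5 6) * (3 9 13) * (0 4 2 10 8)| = 30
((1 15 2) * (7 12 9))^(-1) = (1 2 15)(7 9 12) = ((1 15 2)(7 12 9))^(-1)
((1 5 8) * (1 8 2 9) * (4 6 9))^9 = ((1 5 2 4 6 9))^9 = (1 4)(2 9)(5 6)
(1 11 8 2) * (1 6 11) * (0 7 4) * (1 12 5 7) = [1, 12, 6, 3, 0, 7, 11, 4, 2, 9, 10, 8, 5] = (0 1 12 5 7 4)(2 6 11 8)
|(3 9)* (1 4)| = |(1 4)(3 9)| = 2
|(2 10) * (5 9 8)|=|(2 10)(5 9 8)|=6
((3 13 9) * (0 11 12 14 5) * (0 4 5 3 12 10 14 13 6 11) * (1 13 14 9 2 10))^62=((1 13 2 10 9 12 14 3 6 11)(4 5))^62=(1 2 9 14 6)(3 11 13 10 12)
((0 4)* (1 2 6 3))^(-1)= ((0 4)(1 2 6 3))^(-1)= (0 4)(1 3 6 2)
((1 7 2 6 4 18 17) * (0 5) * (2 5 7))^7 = (0 7 5)(1 2 6 4 18 17)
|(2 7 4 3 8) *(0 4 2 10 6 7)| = |(0 4 3 8 10 6 7 2)| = 8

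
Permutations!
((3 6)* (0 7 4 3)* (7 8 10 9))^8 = (10)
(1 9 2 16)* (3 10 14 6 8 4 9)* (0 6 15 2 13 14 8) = (0 6)(1 3 10 8 4 9 13 14 15 2 16) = [6, 3, 16, 10, 9, 5, 0, 7, 4, 13, 8, 11, 12, 14, 15, 2, 1]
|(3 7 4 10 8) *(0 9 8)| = 7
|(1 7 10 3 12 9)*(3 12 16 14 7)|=8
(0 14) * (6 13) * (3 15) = (0 14)(3 15)(6 13) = [14, 1, 2, 15, 4, 5, 13, 7, 8, 9, 10, 11, 12, 6, 0, 3]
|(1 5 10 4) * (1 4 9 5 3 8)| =3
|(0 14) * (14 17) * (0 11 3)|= 5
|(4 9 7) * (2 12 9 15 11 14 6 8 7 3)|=28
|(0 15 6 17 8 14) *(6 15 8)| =|(0 8 14)(6 17)| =6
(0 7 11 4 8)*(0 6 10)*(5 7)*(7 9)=[5, 1, 2, 3, 8, 9, 10, 11, 6, 7, 0, 4]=(0 5 9 7 11 4 8 6 10)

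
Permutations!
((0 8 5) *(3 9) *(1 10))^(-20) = (10)(0 8 5) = ((0 8 5)(1 10)(3 9))^(-20)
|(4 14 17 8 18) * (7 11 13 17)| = 8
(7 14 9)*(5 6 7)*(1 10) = (1 10)(5 6 7 14 9) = [0, 10, 2, 3, 4, 6, 7, 14, 8, 5, 1, 11, 12, 13, 9]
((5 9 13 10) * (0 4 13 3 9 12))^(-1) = (0 12 5 10 13 4)(3 9)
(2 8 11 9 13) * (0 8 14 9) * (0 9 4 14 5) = (0 8 11 9 13 2 5)(4 14) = [8, 1, 5, 3, 14, 0, 6, 7, 11, 13, 10, 9, 12, 2, 4]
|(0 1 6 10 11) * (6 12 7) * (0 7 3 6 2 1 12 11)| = 20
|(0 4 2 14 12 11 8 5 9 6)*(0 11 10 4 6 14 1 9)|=35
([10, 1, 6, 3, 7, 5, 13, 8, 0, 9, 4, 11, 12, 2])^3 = [7, 1, 2, 3, 0, 5, 6, 10, 4, 9, 8, 11, 12, 13]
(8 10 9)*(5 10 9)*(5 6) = (5 10 6)(8 9) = [0, 1, 2, 3, 4, 10, 5, 7, 9, 8, 6]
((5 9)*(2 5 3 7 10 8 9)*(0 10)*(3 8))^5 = (0 10 3 7)(2 5)(8 9)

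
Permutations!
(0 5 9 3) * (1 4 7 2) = (0 5 9 3)(1 4 7 2) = [5, 4, 1, 0, 7, 9, 6, 2, 8, 3]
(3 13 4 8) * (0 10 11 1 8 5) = (0 10 11 1 8 3 13 4 5) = [10, 8, 2, 13, 5, 0, 6, 7, 3, 9, 11, 1, 12, 4]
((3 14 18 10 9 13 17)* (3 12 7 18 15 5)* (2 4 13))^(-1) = (2 9 10 18 7 12 17 13 4)(3 5 15 14)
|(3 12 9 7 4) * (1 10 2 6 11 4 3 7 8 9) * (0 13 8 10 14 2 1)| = 14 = |(0 13 8 9 10 1 14 2 6 11 4 7 3 12)|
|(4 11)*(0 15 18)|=|(0 15 18)(4 11)|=6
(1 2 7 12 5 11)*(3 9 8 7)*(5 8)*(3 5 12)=[0, 2, 5, 9, 4, 11, 6, 3, 7, 12, 10, 1, 8]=(1 2 5 11)(3 9 12 8 7)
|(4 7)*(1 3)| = 2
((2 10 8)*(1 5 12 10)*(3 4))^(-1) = ((1 5 12 10 8 2)(3 4))^(-1) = (1 2 8 10 12 5)(3 4)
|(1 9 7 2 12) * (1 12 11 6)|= 6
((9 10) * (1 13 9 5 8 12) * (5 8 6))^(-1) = (1 12 8 10 9 13)(5 6)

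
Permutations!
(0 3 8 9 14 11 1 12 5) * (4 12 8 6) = (0 3 6 4 12 5)(1 8 9 14 11) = [3, 8, 2, 6, 12, 0, 4, 7, 9, 14, 10, 1, 5, 13, 11]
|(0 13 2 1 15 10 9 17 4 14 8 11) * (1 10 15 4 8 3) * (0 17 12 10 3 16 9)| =33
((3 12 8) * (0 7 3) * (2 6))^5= (12)(2 6)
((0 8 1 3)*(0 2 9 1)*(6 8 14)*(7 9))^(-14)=(0 6)(1 3 2 7 9)(8 14)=((0 14 6 8)(1 3 2 7 9))^(-14)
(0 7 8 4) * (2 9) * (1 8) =[7, 8, 9, 3, 0, 5, 6, 1, 4, 2] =(0 7 1 8 4)(2 9)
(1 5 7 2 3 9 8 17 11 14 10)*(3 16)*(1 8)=(1 5 7 2 16 3 9)(8 17 11 14 10)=[0, 5, 16, 9, 4, 7, 6, 2, 17, 1, 8, 14, 12, 13, 10, 15, 3, 11]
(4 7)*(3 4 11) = (3 4 7 11) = [0, 1, 2, 4, 7, 5, 6, 11, 8, 9, 10, 3]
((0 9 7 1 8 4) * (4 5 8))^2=(0 7 4 9 1)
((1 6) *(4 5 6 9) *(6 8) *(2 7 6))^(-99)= (1 2 4 6 8 9 7 5)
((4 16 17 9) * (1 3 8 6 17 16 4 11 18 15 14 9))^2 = ((1 3 8 6 17)(9 11 18 15 14))^2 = (1 8 17 3 6)(9 18 14 11 15)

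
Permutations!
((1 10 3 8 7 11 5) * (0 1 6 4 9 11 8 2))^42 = (0 10 2 1 3)(4 11 6 9 5)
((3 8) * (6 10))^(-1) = ((3 8)(6 10))^(-1) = (3 8)(6 10)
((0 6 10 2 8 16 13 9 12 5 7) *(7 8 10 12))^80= ((0 6 12 5 8 16 13 9 7)(2 10))^80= (0 7 9 13 16 8 5 12 6)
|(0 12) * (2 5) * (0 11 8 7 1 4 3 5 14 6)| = |(0 12 11 8 7 1 4 3 5 2 14 6)| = 12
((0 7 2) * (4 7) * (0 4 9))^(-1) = (0 9)(2 7 4)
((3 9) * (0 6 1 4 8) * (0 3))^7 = (9)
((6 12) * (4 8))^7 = (4 8)(6 12)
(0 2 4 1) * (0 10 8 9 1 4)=[2, 10, 0, 3, 4, 5, 6, 7, 9, 1, 8]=(0 2)(1 10 8 9)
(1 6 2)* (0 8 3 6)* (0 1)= (0 8 3 6 2)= [8, 1, 0, 6, 4, 5, 2, 7, 3]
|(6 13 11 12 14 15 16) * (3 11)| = |(3 11 12 14 15 16 6 13)| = 8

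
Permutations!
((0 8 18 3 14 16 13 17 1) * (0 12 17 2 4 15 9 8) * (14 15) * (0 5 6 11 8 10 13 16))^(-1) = ((0 5 6 11 8 18 3 15 9 10 13 2 4 14)(1 12 17))^(-1) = (0 14 4 2 13 10 9 15 3 18 8 11 6 5)(1 17 12)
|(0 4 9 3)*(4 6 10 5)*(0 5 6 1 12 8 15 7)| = 12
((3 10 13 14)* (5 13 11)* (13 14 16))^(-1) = ((3 10 11 5 14)(13 16))^(-1) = (3 14 5 11 10)(13 16)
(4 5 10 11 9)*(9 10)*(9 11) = (4 5 11 10 9) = [0, 1, 2, 3, 5, 11, 6, 7, 8, 4, 9, 10]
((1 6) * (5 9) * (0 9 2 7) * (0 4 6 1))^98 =(9)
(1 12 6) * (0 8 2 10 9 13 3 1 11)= [8, 12, 10, 1, 4, 5, 11, 7, 2, 13, 9, 0, 6, 3]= (0 8 2 10 9 13 3 1 12 6 11)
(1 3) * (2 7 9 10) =(1 3)(2 7 9 10) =[0, 3, 7, 1, 4, 5, 6, 9, 8, 10, 2]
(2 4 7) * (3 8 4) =(2 3 8 4 7) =[0, 1, 3, 8, 7, 5, 6, 2, 4]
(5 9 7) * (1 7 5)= [0, 7, 2, 3, 4, 9, 6, 1, 8, 5]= (1 7)(5 9)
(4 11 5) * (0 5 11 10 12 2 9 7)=[5, 1, 9, 3, 10, 4, 6, 0, 8, 7, 12, 11, 2]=(0 5 4 10 12 2 9 7)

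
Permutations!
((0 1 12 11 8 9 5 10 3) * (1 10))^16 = ((0 10 3)(1 12 11 8 9 5))^16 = (0 10 3)(1 9 11)(5 8 12)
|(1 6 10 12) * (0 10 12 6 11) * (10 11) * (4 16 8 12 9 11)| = |(0 4 16 8 12 1 10 6 9 11)| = 10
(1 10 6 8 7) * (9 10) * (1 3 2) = (1 9 10 6 8 7 3 2) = [0, 9, 1, 2, 4, 5, 8, 3, 7, 10, 6]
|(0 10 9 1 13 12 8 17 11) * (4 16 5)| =|(0 10 9 1 13 12 8 17 11)(4 16 5)| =9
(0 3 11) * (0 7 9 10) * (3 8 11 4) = (0 8 11 7 9 10)(3 4) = [8, 1, 2, 4, 3, 5, 6, 9, 11, 10, 0, 7]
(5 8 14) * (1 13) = (1 13)(5 8 14) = [0, 13, 2, 3, 4, 8, 6, 7, 14, 9, 10, 11, 12, 1, 5]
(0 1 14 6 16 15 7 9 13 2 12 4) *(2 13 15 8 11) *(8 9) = (0 1 14 6 16 9 15 7 8 11 2 12 4) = [1, 14, 12, 3, 0, 5, 16, 8, 11, 15, 10, 2, 4, 13, 6, 7, 9]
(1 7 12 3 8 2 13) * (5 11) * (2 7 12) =[0, 12, 13, 8, 4, 11, 6, 2, 7, 9, 10, 5, 3, 1] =(1 12 3 8 7 2 13)(5 11)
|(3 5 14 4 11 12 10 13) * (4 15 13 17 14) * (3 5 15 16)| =11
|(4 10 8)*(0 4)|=|(0 4 10 8)|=4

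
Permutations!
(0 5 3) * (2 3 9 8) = [5, 1, 3, 0, 4, 9, 6, 7, 2, 8] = (0 5 9 8 2 3)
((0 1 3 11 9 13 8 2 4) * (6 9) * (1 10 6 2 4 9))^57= (0 6 3 2 13 4 10 1 11 9 8)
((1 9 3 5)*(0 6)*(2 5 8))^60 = (9)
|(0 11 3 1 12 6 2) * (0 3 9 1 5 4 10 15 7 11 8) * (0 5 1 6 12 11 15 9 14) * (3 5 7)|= 24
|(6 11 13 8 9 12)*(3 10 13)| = 8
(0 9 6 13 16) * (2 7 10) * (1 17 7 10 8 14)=(0 9 6 13 16)(1 17 7 8 14)(2 10)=[9, 17, 10, 3, 4, 5, 13, 8, 14, 6, 2, 11, 12, 16, 1, 15, 0, 7]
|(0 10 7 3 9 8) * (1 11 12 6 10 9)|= |(0 9 8)(1 11 12 6 10 7 3)|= 21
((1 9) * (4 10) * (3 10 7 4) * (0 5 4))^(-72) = (10) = ((0 5 4 7)(1 9)(3 10))^(-72)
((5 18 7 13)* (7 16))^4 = ((5 18 16 7 13))^4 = (5 13 7 16 18)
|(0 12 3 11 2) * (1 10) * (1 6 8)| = 20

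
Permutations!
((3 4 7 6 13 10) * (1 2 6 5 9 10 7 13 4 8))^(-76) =((1 2 6 4 13 7 5 9 10 3 8))^(-76) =(1 2 6 4 13 7 5 9 10 3 8)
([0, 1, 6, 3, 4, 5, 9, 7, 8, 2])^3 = [0, 1, 2, 3, 4, 5, 6, 7, 8, 9]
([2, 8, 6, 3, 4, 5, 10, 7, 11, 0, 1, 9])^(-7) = (0 2 6 10 1 8 11 9)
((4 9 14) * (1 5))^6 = (14)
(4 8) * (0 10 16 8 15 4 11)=(0 10 16 8 11)(4 15)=[10, 1, 2, 3, 15, 5, 6, 7, 11, 9, 16, 0, 12, 13, 14, 4, 8]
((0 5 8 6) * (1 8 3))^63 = (0 1)(3 6)(5 8)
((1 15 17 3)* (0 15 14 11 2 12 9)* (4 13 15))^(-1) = (0 9 12 2 11 14 1 3 17 15 13 4)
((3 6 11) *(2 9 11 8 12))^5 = (2 8 3 9 12 6 11) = ((2 9 11 3 6 8 12))^5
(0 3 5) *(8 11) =(0 3 5)(8 11) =[3, 1, 2, 5, 4, 0, 6, 7, 11, 9, 10, 8]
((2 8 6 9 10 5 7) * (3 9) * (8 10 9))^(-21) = ((2 10 5 7)(3 8 6))^(-21) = (2 7 5 10)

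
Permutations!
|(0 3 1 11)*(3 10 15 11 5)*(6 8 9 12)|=|(0 10 15 11)(1 5 3)(6 8 9 12)|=12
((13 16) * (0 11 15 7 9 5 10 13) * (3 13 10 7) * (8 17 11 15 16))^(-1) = (0 16 11 17 8 13 3 15)(5 9 7)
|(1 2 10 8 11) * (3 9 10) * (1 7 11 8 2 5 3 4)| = 14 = |(1 5 3 9 10 2 4)(7 11)|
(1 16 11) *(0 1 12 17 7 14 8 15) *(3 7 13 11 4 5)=(0 1 16 4 5 3 7 14 8 15)(11 12 17 13)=[1, 16, 2, 7, 5, 3, 6, 14, 15, 9, 10, 12, 17, 11, 8, 0, 4, 13]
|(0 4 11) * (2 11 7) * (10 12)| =10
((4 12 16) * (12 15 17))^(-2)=(4 12 15 16 17)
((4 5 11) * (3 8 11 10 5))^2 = (3 11)(4 8)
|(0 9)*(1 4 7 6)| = |(0 9)(1 4 7 6)| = 4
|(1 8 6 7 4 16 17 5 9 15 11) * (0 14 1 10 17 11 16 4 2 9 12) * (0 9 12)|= |(0 14 1 8 6 7 2 12 9 15 16 11 10 17 5)|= 15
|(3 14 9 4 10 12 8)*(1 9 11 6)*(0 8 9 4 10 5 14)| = 6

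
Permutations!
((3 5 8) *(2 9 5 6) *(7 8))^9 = (2 5 8 6 9 7 3)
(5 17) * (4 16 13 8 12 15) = (4 16 13 8 12 15)(5 17) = [0, 1, 2, 3, 16, 17, 6, 7, 12, 9, 10, 11, 15, 8, 14, 4, 13, 5]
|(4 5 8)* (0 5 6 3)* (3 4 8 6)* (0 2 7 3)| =12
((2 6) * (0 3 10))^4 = (0 3 10)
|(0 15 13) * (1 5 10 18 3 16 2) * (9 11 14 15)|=42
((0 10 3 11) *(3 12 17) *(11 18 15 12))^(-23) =((0 10 11)(3 18 15 12 17))^(-23) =(0 10 11)(3 15 17 18 12)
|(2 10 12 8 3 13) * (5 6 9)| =6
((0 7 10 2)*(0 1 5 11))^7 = ((0 7 10 2 1 5 11))^7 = (11)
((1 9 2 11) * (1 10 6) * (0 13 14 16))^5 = (0 13 14 16)(1 6 10 11 2 9)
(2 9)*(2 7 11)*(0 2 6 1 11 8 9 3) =(0 2 3)(1 11 6)(7 8 9) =[2, 11, 3, 0, 4, 5, 1, 8, 9, 7, 10, 6]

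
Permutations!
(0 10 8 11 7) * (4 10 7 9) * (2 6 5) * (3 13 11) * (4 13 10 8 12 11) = [7, 1, 6, 10, 8, 2, 5, 0, 3, 13, 12, 9, 11, 4] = (0 7)(2 6 5)(3 10 12 11 9 13 4 8)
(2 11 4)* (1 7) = (1 7)(2 11 4) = [0, 7, 11, 3, 2, 5, 6, 1, 8, 9, 10, 4]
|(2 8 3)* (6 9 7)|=3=|(2 8 3)(6 9 7)|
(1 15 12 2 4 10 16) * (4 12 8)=[0, 15, 12, 3, 10, 5, 6, 7, 4, 9, 16, 11, 2, 13, 14, 8, 1]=(1 15 8 4 10 16)(2 12)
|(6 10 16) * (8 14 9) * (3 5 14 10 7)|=|(3 5 14 9 8 10 16 6 7)|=9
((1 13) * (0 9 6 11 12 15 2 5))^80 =(15)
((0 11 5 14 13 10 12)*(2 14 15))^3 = (0 15 13)(2 10 11)(5 14 12)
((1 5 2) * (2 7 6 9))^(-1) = (1 2 9 6 7 5)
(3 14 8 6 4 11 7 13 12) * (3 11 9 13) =[0, 1, 2, 14, 9, 5, 4, 3, 6, 13, 10, 7, 11, 12, 8] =(3 14 8 6 4 9 13 12 11 7)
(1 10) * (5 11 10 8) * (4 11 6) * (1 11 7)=(1 8 5 6 4 7)(10 11)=[0, 8, 2, 3, 7, 6, 4, 1, 5, 9, 11, 10]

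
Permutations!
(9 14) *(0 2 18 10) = (0 2 18 10)(9 14) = [2, 1, 18, 3, 4, 5, 6, 7, 8, 14, 0, 11, 12, 13, 9, 15, 16, 17, 10]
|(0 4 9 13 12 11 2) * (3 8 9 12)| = 20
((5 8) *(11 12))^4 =(12) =((5 8)(11 12))^4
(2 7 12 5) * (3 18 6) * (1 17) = [0, 17, 7, 18, 4, 2, 3, 12, 8, 9, 10, 11, 5, 13, 14, 15, 16, 1, 6] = (1 17)(2 7 12 5)(3 18 6)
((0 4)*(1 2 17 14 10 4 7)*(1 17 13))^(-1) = ((0 7 17 14 10 4)(1 2 13))^(-1) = (0 4 10 14 17 7)(1 13 2)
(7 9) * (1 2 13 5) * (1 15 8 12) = [0, 2, 13, 3, 4, 15, 6, 9, 12, 7, 10, 11, 1, 5, 14, 8] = (1 2 13 5 15 8 12)(7 9)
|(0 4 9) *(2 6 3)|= 3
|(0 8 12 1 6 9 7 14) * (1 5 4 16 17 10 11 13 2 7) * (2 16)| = 120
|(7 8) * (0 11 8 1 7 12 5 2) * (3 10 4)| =6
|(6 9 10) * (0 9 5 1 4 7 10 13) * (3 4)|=21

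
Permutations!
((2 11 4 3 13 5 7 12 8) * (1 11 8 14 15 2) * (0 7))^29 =(0 14 8 4 5 12 2 11 13 7 15 1 3)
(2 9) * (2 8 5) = [0, 1, 9, 3, 4, 2, 6, 7, 5, 8] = (2 9 8 5)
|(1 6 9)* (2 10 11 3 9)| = |(1 6 2 10 11 3 9)| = 7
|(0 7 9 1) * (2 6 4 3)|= 4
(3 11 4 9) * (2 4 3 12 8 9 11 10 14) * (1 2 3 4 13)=(1 2 13)(3 10 14)(4 11)(8 9 12)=[0, 2, 13, 10, 11, 5, 6, 7, 9, 12, 14, 4, 8, 1, 3]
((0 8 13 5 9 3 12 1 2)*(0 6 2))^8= (13)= ((0 8 13 5 9 3 12 1)(2 6))^8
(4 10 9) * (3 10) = (3 10 9 4) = [0, 1, 2, 10, 3, 5, 6, 7, 8, 4, 9]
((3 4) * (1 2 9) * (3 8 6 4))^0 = (9)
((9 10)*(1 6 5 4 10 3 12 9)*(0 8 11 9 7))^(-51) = (0 12 9 8 7 3 11)(1 10 4 5 6)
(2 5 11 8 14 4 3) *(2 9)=(2 5 11 8 14 4 3 9)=[0, 1, 5, 9, 3, 11, 6, 7, 14, 2, 10, 8, 12, 13, 4]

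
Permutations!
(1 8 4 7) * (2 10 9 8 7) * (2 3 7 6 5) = (1 6 5 2 10 9 8 4 3 7) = [0, 6, 10, 7, 3, 2, 5, 1, 4, 8, 9]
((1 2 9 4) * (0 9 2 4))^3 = ((0 9)(1 4))^3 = (0 9)(1 4)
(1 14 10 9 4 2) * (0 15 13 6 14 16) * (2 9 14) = [15, 16, 1, 3, 9, 5, 2, 7, 8, 4, 14, 11, 12, 6, 10, 13, 0] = (0 15 13 6 2 1 16)(4 9)(10 14)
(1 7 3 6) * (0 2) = (0 2)(1 7 3 6) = [2, 7, 0, 6, 4, 5, 1, 3]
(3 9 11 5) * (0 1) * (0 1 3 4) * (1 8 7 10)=(0 3 9 11 5 4)(1 8 7 10)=[3, 8, 2, 9, 0, 4, 6, 10, 7, 11, 1, 5]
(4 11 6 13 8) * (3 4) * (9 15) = (3 4 11 6 13 8)(9 15) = [0, 1, 2, 4, 11, 5, 13, 7, 3, 15, 10, 6, 12, 8, 14, 9]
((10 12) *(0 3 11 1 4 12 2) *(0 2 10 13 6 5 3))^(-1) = ((1 4 12 13 6 5 3 11))^(-1) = (1 11 3 5 6 13 12 4)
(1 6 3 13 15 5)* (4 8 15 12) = (1 6 3 13 12 4 8 15 5) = [0, 6, 2, 13, 8, 1, 3, 7, 15, 9, 10, 11, 4, 12, 14, 5]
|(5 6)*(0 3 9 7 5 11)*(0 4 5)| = 4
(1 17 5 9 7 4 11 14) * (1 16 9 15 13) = (1 17 5 15 13)(4 11 14 16 9 7) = [0, 17, 2, 3, 11, 15, 6, 4, 8, 7, 10, 14, 12, 1, 16, 13, 9, 5]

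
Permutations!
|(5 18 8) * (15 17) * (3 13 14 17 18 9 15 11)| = |(3 13 14 17 11)(5 9 15 18 8)| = 5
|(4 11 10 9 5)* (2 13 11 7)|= |(2 13 11 10 9 5 4 7)|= 8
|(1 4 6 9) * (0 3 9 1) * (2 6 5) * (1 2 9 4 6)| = 15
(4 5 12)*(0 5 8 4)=(0 5 12)(4 8)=[5, 1, 2, 3, 8, 12, 6, 7, 4, 9, 10, 11, 0]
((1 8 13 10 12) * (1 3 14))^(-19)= (1 13 12 14 8 10 3)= ((1 8 13 10 12 3 14))^(-19)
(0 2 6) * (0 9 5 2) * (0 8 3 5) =(0 8 3 5 2 6 9) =[8, 1, 6, 5, 4, 2, 9, 7, 3, 0]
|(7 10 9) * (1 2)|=6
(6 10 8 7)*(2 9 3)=(2 9 3)(6 10 8 7)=[0, 1, 9, 2, 4, 5, 10, 6, 7, 3, 8]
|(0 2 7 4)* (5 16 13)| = 12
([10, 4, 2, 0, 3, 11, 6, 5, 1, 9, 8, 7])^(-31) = [3, 8, 2, 4, 1, 7, 6, 11, 10, 9, 0, 5]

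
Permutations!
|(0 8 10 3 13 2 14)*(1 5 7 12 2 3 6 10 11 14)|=20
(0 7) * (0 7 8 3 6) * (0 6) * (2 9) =(0 8 3)(2 9) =[8, 1, 9, 0, 4, 5, 6, 7, 3, 2]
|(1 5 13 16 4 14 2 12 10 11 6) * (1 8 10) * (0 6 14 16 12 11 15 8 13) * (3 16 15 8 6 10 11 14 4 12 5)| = |(0 10 8 11 4 15 6 13 5)(1 3 16 12)(2 14)| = 36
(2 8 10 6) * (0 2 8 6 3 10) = (0 2 6 8)(3 10) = [2, 1, 6, 10, 4, 5, 8, 7, 0, 9, 3]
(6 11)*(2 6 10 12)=[0, 1, 6, 3, 4, 5, 11, 7, 8, 9, 12, 10, 2]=(2 6 11 10 12)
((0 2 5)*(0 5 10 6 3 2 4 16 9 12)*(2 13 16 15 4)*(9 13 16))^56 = (0 10 3 13 12 2 6 16 9)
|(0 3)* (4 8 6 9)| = 4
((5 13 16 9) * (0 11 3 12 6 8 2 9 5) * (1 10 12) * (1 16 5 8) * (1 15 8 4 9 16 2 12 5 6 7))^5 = (0 4 2 11 9 16 3)(1 15 10 8 5 12 13 7 6)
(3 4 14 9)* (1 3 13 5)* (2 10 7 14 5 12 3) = (1 2 10 7 14 9 13 12 3 4 5) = [0, 2, 10, 4, 5, 1, 6, 14, 8, 13, 7, 11, 3, 12, 9]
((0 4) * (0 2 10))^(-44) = ((0 4 2 10))^(-44) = (10)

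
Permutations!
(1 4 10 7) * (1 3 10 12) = (1 4 12)(3 10 7) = [0, 4, 2, 10, 12, 5, 6, 3, 8, 9, 7, 11, 1]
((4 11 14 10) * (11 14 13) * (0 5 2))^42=(14)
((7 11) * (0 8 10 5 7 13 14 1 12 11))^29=(0 7 5 10 8)(1 14 13 11 12)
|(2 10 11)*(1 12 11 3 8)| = 7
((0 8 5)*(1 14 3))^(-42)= ((0 8 5)(1 14 3))^(-42)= (14)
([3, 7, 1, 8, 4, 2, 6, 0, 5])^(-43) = (0 7 1 2 5 8 3)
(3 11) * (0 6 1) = (0 6 1)(3 11) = [6, 0, 2, 11, 4, 5, 1, 7, 8, 9, 10, 3]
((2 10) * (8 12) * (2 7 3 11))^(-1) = (2 11 3 7 10)(8 12)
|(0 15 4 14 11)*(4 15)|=4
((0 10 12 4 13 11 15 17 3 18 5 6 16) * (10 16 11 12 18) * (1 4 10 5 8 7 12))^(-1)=(0 16)(1 13 4)(3 17 15 11 6 5)(7 8 18 10 12)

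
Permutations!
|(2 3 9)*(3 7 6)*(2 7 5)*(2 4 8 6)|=8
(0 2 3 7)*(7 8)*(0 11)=(0 2 3 8 7 11)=[2, 1, 3, 8, 4, 5, 6, 11, 7, 9, 10, 0]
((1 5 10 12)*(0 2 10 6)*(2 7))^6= (0 5 12 2)(1 10 7 6)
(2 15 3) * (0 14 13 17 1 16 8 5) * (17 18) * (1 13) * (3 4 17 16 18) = (0 14 1 18 16 8 5)(2 15 4 17 13 3) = [14, 18, 15, 2, 17, 0, 6, 7, 5, 9, 10, 11, 12, 3, 1, 4, 8, 13, 16]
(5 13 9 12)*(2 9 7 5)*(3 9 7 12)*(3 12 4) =(2 7 5 13 4 3 9 12) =[0, 1, 7, 9, 3, 13, 6, 5, 8, 12, 10, 11, 2, 4]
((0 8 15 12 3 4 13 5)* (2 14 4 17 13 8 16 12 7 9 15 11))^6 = (0 5 13 17 3 12 16)(2 14 4 8 11)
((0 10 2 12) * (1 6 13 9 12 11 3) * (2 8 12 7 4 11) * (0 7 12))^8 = ((0 10 8)(1 6 13 9 12 7 4 11 3))^8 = (0 8 10)(1 3 11 4 7 12 9 13 6)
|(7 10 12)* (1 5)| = |(1 5)(7 10 12)| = 6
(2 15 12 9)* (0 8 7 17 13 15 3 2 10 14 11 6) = (0 8 7 17 13 15 12 9 10 14 11 6)(2 3) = [8, 1, 3, 2, 4, 5, 0, 17, 7, 10, 14, 6, 9, 15, 11, 12, 16, 13]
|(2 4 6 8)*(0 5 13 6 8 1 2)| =|(0 5 13 6 1 2 4 8)| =8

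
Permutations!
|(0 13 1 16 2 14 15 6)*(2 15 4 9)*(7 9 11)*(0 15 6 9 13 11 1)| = 8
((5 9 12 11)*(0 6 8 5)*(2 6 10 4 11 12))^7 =((12)(0 10 4 11)(2 6 8 5 9))^7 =(12)(0 11 4 10)(2 8 9 6 5)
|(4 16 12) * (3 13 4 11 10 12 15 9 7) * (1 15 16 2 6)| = 9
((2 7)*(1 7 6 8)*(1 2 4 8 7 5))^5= ((1 5)(2 6 7 4 8))^5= (8)(1 5)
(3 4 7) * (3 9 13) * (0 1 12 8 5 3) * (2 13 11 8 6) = (0 1 12 6 2 13)(3 4 7 9 11 8 5) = [1, 12, 13, 4, 7, 3, 2, 9, 5, 11, 10, 8, 6, 0]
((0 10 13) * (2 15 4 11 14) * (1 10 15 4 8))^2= ((0 15 8 1 10 13)(2 4 11 14))^2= (0 8 10)(1 13 15)(2 11)(4 14)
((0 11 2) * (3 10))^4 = ((0 11 2)(3 10))^4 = (0 11 2)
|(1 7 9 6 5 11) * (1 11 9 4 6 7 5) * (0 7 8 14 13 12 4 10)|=|(0 7 10)(1 5 9 8 14 13 12 4 6)|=9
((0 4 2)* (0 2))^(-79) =((0 4))^(-79) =(0 4)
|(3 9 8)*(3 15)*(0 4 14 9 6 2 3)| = |(0 4 14 9 8 15)(2 3 6)| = 6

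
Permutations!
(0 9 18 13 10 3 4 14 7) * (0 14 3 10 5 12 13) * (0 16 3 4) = (0 9 18 16 3)(5 12 13)(7 14) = [9, 1, 2, 0, 4, 12, 6, 14, 8, 18, 10, 11, 13, 5, 7, 15, 3, 17, 16]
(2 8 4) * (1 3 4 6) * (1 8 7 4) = (1 3)(2 7 4)(6 8) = [0, 3, 7, 1, 2, 5, 8, 4, 6]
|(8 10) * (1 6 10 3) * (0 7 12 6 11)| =|(0 7 12 6 10 8 3 1 11)| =9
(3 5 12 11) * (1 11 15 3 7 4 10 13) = [0, 11, 2, 5, 10, 12, 6, 4, 8, 9, 13, 7, 15, 1, 14, 3] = (1 11 7 4 10 13)(3 5 12 15)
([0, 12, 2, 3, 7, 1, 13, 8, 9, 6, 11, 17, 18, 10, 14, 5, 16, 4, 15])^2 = (1 18 5 12 15)(4 8 6 10 17 7 9 13 11)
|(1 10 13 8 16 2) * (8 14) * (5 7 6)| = 21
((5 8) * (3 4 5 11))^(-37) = (3 8 4 11 5)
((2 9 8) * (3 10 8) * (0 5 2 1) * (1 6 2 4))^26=(0 4)(1 5)(2 3 8)(6 9 10)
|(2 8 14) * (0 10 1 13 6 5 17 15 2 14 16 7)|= 12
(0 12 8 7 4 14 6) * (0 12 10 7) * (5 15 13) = (0 10 7 4 14 6 12 8)(5 15 13) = [10, 1, 2, 3, 14, 15, 12, 4, 0, 9, 7, 11, 8, 5, 6, 13]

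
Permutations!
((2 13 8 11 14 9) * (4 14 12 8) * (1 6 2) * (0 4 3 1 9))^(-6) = ((0 4 14)(1 6 2 13 3)(8 11 12))^(-6) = (14)(1 3 13 2 6)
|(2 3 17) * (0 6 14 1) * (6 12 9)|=|(0 12 9 6 14 1)(2 3 17)|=6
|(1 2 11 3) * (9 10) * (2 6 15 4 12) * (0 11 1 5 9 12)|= |(0 11 3 5 9 10 12 2 1 6 15 4)|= 12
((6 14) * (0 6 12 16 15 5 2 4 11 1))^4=((0 6 14 12 16 15 5 2 4 11 1))^4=(0 16 4 6 15 11 14 5 1 12 2)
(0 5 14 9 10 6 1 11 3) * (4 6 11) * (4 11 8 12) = (0 5 14 9 10 8 12 4 6 1 11 3) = [5, 11, 2, 0, 6, 14, 1, 7, 12, 10, 8, 3, 4, 13, 9]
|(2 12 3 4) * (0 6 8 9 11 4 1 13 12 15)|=|(0 6 8 9 11 4 2 15)(1 13 12 3)|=8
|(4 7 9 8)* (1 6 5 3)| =|(1 6 5 3)(4 7 9 8)| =4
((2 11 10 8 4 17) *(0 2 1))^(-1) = (0 1 17 4 8 10 11 2)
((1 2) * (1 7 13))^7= ((1 2 7 13))^7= (1 13 7 2)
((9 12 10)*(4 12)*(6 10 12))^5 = ((12)(4 6 10 9))^5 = (12)(4 6 10 9)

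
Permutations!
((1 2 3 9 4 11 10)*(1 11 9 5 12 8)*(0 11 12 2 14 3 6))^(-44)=((0 11 10 12 8 1 14 3 5 2 6)(4 9))^(-44)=(14)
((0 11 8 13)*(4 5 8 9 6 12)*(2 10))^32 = ((0 11 9 6 12 4 5 8 13)(2 10))^32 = (0 4 11 5 9 8 6 13 12)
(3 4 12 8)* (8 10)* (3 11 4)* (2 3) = (2 3)(4 12 10 8 11) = [0, 1, 3, 2, 12, 5, 6, 7, 11, 9, 8, 4, 10]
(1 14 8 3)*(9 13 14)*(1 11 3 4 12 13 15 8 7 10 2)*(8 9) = (1 8 4 12 13 14 7 10 2)(3 11)(9 15) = [0, 8, 1, 11, 12, 5, 6, 10, 4, 15, 2, 3, 13, 14, 7, 9]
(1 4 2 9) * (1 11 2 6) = (1 4 6)(2 9 11) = [0, 4, 9, 3, 6, 5, 1, 7, 8, 11, 10, 2]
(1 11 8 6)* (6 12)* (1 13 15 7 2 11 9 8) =[0, 9, 11, 3, 4, 5, 13, 2, 12, 8, 10, 1, 6, 15, 14, 7] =(1 9 8 12 6 13 15 7 2 11)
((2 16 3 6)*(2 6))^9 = ((2 16 3))^9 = (16)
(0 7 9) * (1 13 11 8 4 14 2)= [7, 13, 1, 3, 14, 5, 6, 9, 4, 0, 10, 8, 12, 11, 2]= (0 7 9)(1 13 11 8 4 14 2)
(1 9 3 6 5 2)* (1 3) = (1 9)(2 3 6 5) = [0, 9, 3, 6, 4, 2, 5, 7, 8, 1]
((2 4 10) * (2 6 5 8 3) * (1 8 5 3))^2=((1 8)(2 4 10 6 3))^2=(2 10 3 4 6)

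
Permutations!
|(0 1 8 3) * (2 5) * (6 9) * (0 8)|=|(0 1)(2 5)(3 8)(6 9)|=2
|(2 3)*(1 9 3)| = |(1 9 3 2)| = 4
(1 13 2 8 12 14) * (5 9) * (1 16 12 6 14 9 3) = (1 13 2 8 6 14 16 12 9 5 3) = [0, 13, 8, 1, 4, 3, 14, 7, 6, 5, 10, 11, 9, 2, 16, 15, 12]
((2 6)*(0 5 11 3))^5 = ((0 5 11 3)(2 6))^5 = (0 5 11 3)(2 6)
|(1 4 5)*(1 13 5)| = 2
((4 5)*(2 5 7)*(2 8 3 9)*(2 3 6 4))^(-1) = (2 5)(3 9)(4 6 8 7)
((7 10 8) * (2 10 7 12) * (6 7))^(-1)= (2 12 8 10)(6 7)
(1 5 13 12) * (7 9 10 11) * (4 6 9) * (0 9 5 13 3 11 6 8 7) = (0 9 10 6 5 3 11)(1 13 12)(4 8 7) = [9, 13, 2, 11, 8, 3, 5, 4, 7, 10, 6, 0, 1, 12]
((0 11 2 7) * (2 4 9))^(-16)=((0 11 4 9 2 7))^(-16)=(0 4 2)(7 11 9)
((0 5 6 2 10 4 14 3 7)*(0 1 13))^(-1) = (0 13 1 7 3 14 4 10 2 6 5)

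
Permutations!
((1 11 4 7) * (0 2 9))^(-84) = (11) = ((0 2 9)(1 11 4 7))^(-84)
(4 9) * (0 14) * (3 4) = [14, 1, 2, 4, 9, 5, 6, 7, 8, 3, 10, 11, 12, 13, 0] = (0 14)(3 4 9)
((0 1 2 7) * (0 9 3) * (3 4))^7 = ((0 1 2 7 9 4 3))^7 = (9)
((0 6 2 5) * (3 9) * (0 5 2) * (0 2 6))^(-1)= ((2 6)(3 9))^(-1)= (2 6)(3 9)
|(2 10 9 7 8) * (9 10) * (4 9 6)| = |(10)(2 6 4 9 7 8)| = 6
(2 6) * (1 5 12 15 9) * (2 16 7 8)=(1 5 12 15 9)(2 6 16 7 8)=[0, 5, 6, 3, 4, 12, 16, 8, 2, 1, 10, 11, 15, 13, 14, 9, 7]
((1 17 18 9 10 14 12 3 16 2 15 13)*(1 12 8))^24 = ((1 17 18 9 10 14 8)(2 15 13 12 3 16))^24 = (1 9 8 18 14 17 10)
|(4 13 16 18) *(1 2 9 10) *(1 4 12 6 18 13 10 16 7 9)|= 12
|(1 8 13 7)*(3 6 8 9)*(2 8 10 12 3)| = 12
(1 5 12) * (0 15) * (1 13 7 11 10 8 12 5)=(0 15)(7 11 10 8 12 13)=[15, 1, 2, 3, 4, 5, 6, 11, 12, 9, 8, 10, 13, 7, 14, 0]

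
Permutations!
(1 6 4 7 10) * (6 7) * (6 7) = [0, 6, 2, 3, 7, 5, 4, 10, 8, 9, 1] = (1 6 4 7 10)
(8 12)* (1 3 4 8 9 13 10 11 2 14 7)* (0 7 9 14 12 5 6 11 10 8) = (0 7 1 3 4)(2 12 14 9 13 8 5 6 11) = [7, 3, 12, 4, 0, 6, 11, 1, 5, 13, 10, 2, 14, 8, 9]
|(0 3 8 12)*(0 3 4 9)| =|(0 4 9)(3 8 12)| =3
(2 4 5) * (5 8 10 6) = [0, 1, 4, 3, 8, 2, 5, 7, 10, 9, 6] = (2 4 8 10 6 5)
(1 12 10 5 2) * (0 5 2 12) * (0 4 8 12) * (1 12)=[5, 4, 12, 3, 8, 0, 6, 7, 1, 9, 2, 11, 10]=(0 5)(1 4 8)(2 12 10)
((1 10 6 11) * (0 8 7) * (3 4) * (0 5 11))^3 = (0 5 10 8 11 6 7 1)(3 4)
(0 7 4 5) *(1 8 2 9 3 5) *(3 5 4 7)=(0 3 4 1 8 2 9 5)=[3, 8, 9, 4, 1, 0, 6, 7, 2, 5]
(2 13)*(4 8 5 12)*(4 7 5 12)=(2 13)(4 8 12 7 5)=[0, 1, 13, 3, 8, 4, 6, 5, 12, 9, 10, 11, 7, 2]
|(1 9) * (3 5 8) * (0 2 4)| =|(0 2 4)(1 9)(3 5 8)| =6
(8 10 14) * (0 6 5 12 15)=[6, 1, 2, 3, 4, 12, 5, 7, 10, 9, 14, 11, 15, 13, 8, 0]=(0 6 5 12 15)(8 10 14)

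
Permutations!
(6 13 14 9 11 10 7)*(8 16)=(6 13 14 9 11 10 7)(8 16)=[0, 1, 2, 3, 4, 5, 13, 6, 16, 11, 7, 10, 12, 14, 9, 15, 8]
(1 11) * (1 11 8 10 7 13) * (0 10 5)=(0 10 7 13 1 8 5)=[10, 8, 2, 3, 4, 0, 6, 13, 5, 9, 7, 11, 12, 1]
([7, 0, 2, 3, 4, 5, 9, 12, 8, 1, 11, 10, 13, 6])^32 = (0 6 7 9 12 1 13)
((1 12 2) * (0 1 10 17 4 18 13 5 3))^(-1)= ((0 1 12 2 10 17 4 18 13 5 3))^(-1)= (0 3 5 13 18 4 17 10 2 12 1)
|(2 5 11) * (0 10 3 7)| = 12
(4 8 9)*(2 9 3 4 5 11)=[0, 1, 9, 4, 8, 11, 6, 7, 3, 5, 10, 2]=(2 9 5 11)(3 4 8)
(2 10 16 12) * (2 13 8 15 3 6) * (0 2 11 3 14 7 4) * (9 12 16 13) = [2, 1, 10, 6, 0, 5, 11, 4, 15, 12, 13, 3, 9, 8, 7, 14, 16] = (16)(0 2 10 13 8 15 14 7 4)(3 6 11)(9 12)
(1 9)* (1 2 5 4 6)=(1 9 2 5 4 6)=[0, 9, 5, 3, 6, 4, 1, 7, 8, 2]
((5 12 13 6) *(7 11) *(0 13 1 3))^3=((0 13 6 5 12 1 3)(7 11))^3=(0 5 3 6 1 13 12)(7 11)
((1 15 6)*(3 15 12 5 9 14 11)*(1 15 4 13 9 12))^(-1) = (3 11 14 9 13 4)(5 12)(6 15)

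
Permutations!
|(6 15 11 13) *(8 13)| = 5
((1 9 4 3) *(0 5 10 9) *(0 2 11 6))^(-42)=(0 11 1 4 10)(2 3 9 5 6)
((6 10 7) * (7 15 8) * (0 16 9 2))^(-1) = (0 2 9 16)(6 7 8 15 10)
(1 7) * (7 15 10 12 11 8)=(1 15 10 12 11 8 7)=[0, 15, 2, 3, 4, 5, 6, 1, 7, 9, 12, 8, 11, 13, 14, 10]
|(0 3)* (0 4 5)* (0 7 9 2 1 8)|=9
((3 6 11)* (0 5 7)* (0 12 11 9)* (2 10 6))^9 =((0 5 7 12 11 3 2 10 6 9))^9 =(0 9 6 10 2 3 11 12 7 5)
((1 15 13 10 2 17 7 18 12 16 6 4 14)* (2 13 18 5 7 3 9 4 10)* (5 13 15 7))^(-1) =(1 14 4 9 3 17 2 13 7)(6 16 12 18 15 10)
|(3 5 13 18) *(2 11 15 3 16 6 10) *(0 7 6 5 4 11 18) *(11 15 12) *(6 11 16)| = |(0 7 11 12 16 5 13)(2 18 6 10)(3 4 15)| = 84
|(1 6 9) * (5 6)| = |(1 5 6 9)| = 4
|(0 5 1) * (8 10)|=6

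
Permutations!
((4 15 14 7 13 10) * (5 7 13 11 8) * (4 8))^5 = ((4 15 14 13 10 8 5 7 11))^5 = (4 8 15 5 14 7 13 11 10)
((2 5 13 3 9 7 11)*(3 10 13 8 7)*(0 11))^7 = ((0 11 2 5 8 7)(3 9)(10 13))^7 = (0 11 2 5 8 7)(3 9)(10 13)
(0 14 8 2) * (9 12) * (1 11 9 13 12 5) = (0 14 8 2)(1 11 9 5)(12 13) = [14, 11, 0, 3, 4, 1, 6, 7, 2, 5, 10, 9, 13, 12, 8]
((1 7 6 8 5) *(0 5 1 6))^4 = (0 1 6)(5 7 8)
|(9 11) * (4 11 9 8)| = |(4 11 8)| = 3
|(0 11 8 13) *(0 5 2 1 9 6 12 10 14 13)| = 9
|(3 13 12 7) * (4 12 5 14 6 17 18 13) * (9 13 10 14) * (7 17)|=|(3 4 12 17 18 10 14 6 7)(5 9 13)|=9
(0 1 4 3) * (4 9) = (0 1 9 4 3) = [1, 9, 2, 0, 3, 5, 6, 7, 8, 4]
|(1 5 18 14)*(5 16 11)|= 6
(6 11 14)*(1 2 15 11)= (1 2 15 11 14 6)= [0, 2, 15, 3, 4, 5, 1, 7, 8, 9, 10, 14, 12, 13, 6, 11]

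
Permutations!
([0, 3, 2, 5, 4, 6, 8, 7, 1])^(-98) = [0, 5, 2, 6, 4, 8, 1, 7, 3]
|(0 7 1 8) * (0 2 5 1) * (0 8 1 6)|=|(0 7 8 2 5 6)|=6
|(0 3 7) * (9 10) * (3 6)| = |(0 6 3 7)(9 10)| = 4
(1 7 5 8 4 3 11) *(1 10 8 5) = [0, 7, 2, 11, 3, 5, 6, 1, 4, 9, 8, 10] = (1 7)(3 11 10 8 4)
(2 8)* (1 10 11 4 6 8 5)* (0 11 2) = [11, 10, 5, 3, 6, 1, 8, 7, 0, 9, 2, 4] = (0 11 4 6 8)(1 10 2 5)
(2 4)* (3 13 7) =(2 4)(3 13 7) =[0, 1, 4, 13, 2, 5, 6, 3, 8, 9, 10, 11, 12, 7]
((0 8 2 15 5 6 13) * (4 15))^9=((0 8 2 4 15 5 6 13))^9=(0 8 2 4 15 5 6 13)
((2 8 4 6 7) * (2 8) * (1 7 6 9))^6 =((1 7 8 4 9))^6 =(1 7 8 4 9)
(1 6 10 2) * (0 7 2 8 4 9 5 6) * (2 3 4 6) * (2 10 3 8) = (0 7 8 6 3 4 9 5 10 2 1) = [7, 0, 1, 4, 9, 10, 3, 8, 6, 5, 2]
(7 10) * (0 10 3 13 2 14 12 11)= (0 10 7 3 13 2 14 12 11)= [10, 1, 14, 13, 4, 5, 6, 3, 8, 9, 7, 0, 11, 2, 12]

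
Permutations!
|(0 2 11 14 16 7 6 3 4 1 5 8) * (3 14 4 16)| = |(0 2 11 4 1 5 8)(3 16 7 6 14)| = 35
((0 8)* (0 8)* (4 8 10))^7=(4 8 10)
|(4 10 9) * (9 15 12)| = |(4 10 15 12 9)| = 5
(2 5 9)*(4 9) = [0, 1, 5, 3, 9, 4, 6, 7, 8, 2] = (2 5 4 9)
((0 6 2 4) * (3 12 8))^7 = (0 4 2 6)(3 12 8)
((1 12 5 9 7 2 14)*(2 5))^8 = ((1 12 2 14)(5 9 7))^8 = (14)(5 7 9)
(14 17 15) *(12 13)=(12 13)(14 17 15)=[0, 1, 2, 3, 4, 5, 6, 7, 8, 9, 10, 11, 13, 12, 17, 14, 16, 15]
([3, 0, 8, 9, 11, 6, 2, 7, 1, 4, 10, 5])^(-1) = [1, 8, 6, 0, 9, 11, 5, 7, 2, 3, 10, 4]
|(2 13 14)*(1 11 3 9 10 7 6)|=21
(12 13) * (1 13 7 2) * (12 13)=(13)(1 12 7 2)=[0, 12, 1, 3, 4, 5, 6, 2, 8, 9, 10, 11, 7, 13]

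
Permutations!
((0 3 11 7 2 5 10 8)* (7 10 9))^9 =(0 8 10 11 3)(2 5 9 7)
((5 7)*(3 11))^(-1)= ((3 11)(5 7))^(-1)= (3 11)(5 7)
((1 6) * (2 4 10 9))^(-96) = ((1 6)(2 4 10 9))^(-96) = (10)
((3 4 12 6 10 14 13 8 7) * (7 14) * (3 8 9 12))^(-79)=(3 4)(6 10 7 8 14 13 9 12)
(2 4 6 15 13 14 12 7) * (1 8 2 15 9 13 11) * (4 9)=(1 8 2 9 13 14 12 7 15 11)(4 6)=[0, 8, 9, 3, 6, 5, 4, 15, 2, 13, 10, 1, 7, 14, 12, 11]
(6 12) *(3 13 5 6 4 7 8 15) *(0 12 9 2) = (0 12 4 7 8 15 3 13 5 6 9 2) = [12, 1, 0, 13, 7, 6, 9, 8, 15, 2, 10, 11, 4, 5, 14, 3]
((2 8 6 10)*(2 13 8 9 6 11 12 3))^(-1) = (2 3 12 11 8 13 10 6 9) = ((2 9 6 10 13 8 11 12 3))^(-1)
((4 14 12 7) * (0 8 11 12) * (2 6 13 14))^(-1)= ((0 8 11 12 7 4 2 6 13 14))^(-1)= (0 14 13 6 2 4 7 12 11 8)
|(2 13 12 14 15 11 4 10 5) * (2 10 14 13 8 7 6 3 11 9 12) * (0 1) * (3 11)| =22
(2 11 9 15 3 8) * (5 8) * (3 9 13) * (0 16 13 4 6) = (0 16 13 3 5 8 2 11 4 6)(9 15) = [16, 1, 11, 5, 6, 8, 0, 7, 2, 15, 10, 4, 12, 3, 14, 9, 13]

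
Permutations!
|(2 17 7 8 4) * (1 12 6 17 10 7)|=20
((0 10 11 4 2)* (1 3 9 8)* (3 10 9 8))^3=(0 8 11)(1 4 9)(2 3 10)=((0 9 3 8 1 10 11 4 2))^3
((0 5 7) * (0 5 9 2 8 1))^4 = ((0 9 2 8 1)(5 7))^4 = (0 1 8 2 9)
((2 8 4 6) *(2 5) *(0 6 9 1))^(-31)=(0 6 5 2 8 4 9 1)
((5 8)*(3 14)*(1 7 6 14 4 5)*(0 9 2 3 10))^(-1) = (0 10 14 6 7 1 8 5 4 3 2 9)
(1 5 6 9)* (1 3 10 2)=(1 5 6 9 3 10 2)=[0, 5, 1, 10, 4, 6, 9, 7, 8, 3, 2]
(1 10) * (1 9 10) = (9 10) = [0, 1, 2, 3, 4, 5, 6, 7, 8, 10, 9]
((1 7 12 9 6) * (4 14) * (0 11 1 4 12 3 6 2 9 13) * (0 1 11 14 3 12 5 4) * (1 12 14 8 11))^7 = (0 4 7 8 3 14 11 6 5 1)(2 9)(12 13) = ((0 8 11 1 7 14 5 4 3 6)(2 9)(12 13))^7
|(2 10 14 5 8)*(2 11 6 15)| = 8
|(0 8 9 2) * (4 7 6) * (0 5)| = 15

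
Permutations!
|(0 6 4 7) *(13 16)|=4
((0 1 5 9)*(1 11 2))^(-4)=(0 2 5)(1 9 11)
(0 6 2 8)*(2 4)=(0 6 4 2 8)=[6, 1, 8, 3, 2, 5, 4, 7, 0]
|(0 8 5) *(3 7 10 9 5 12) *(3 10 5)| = |(0 8 12 10 9 3 7 5)| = 8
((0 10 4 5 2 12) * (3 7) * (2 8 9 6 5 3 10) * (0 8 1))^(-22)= (0 12 9 5)(1 2 8 6)(3 10)(4 7)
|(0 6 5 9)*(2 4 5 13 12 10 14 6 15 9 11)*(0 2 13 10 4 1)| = 15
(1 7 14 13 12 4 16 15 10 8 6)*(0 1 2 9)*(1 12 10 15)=[12, 7, 9, 3, 16, 5, 2, 14, 6, 0, 8, 11, 4, 10, 13, 15, 1]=(0 12 4 16 1 7 14 13 10 8 6 2 9)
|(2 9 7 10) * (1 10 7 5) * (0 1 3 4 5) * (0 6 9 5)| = 14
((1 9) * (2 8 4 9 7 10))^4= (1 8 7 4 10 9 2)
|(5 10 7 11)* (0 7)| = |(0 7 11 5 10)| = 5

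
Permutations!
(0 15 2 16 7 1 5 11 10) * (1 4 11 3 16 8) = (0 15 2 8 1 5 3 16 7 4 11 10) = [15, 5, 8, 16, 11, 3, 6, 4, 1, 9, 0, 10, 12, 13, 14, 2, 7]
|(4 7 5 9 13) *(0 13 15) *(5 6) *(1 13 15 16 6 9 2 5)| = 14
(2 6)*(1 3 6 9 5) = (1 3 6 2 9 5) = [0, 3, 9, 6, 4, 1, 2, 7, 8, 5]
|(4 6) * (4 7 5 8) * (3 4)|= 6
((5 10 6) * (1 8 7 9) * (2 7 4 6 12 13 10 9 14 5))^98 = ((1 8 4 6 2 7 14 5 9)(10 12 13))^98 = (1 9 5 14 7 2 6 4 8)(10 13 12)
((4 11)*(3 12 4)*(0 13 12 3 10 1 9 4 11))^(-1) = (0 4 9 1 10 11 12 13)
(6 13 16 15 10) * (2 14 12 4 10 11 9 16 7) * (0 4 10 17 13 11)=[4, 1, 14, 3, 17, 5, 11, 2, 8, 16, 6, 9, 10, 7, 12, 0, 15, 13]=(0 4 17 13 7 2 14 12 10 6 11 9 16 15)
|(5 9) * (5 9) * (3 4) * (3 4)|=|(9)|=1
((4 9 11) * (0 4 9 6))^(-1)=(0 6 4)(9 11)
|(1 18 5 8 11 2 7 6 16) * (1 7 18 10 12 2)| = |(1 10 12 2 18 5 8 11)(6 16 7)| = 24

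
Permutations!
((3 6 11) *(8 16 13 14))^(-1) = (3 11 6)(8 14 13 16)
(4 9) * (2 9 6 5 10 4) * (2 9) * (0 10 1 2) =(0 10 4 6 5 1 2) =[10, 2, 0, 3, 6, 1, 5, 7, 8, 9, 4]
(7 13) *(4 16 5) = (4 16 5)(7 13) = [0, 1, 2, 3, 16, 4, 6, 13, 8, 9, 10, 11, 12, 7, 14, 15, 5]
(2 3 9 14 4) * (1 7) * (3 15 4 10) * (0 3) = (0 3 9 14 10)(1 7)(2 15 4) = [3, 7, 15, 9, 2, 5, 6, 1, 8, 14, 0, 11, 12, 13, 10, 4]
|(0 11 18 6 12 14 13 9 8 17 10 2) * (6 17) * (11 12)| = |(0 12 14 13 9 8 6 11 18 17 10 2)| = 12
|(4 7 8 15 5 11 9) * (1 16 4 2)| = |(1 16 4 7 8 15 5 11 9 2)| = 10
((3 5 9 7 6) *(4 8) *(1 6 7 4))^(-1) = (1 8 4 9 5 3 6)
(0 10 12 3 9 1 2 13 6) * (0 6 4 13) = [10, 2, 0, 9, 13, 5, 6, 7, 8, 1, 12, 11, 3, 4] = (0 10 12 3 9 1 2)(4 13)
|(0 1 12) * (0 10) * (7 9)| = 4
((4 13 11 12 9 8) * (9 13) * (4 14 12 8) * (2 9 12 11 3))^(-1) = ((2 9 4 12 13 3)(8 14 11))^(-1) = (2 3 13 12 4 9)(8 11 14)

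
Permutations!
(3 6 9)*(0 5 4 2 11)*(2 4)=[5, 1, 11, 6, 4, 2, 9, 7, 8, 3, 10, 0]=(0 5 2 11)(3 6 9)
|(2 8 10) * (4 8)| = |(2 4 8 10)| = 4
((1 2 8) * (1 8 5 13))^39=((1 2 5 13))^39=(1 13 5 2)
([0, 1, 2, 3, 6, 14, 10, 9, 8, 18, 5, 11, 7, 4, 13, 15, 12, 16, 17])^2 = (4 10 14)(5 13 6)(7 18 16)(9 17 12)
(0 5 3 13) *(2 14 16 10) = (0 5 3 13)(2 14 16 10) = [5, 1, 14, 13, 4, 3, 6, 7, 8, 9, 2, 11, 12, 0, 16, 15, 10]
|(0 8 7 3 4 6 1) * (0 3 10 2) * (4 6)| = |(0 8 7 10 2)(1 3 6)| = 15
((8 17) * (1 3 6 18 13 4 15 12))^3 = ((1 3 6 18 13 4 15 12)(8 17))^3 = (1 18 15 3 13 12 6 4)(8 17)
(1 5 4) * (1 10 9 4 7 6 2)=[0, 5, 1, 3, 10, 7, 2, 6, 8, 4, 9]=(1 5 7 6 2)(4 10 9)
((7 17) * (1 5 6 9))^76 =((1 5 6 9)(7 17))^76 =(17)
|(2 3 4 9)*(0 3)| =5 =|(0 3 4 9 2)|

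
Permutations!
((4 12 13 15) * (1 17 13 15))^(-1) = (1 13 17)(4 15 12)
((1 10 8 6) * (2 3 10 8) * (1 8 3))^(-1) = (1 2 10 3)(6 8)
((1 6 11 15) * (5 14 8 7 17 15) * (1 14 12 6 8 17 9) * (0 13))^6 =(17)(1 7)(5 6)(8 9)(11 12)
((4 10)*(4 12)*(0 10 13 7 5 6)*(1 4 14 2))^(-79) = ((0 10 12 14 2 1 4 13 7 5 6))^(-79) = (0 5 13 1 14 10 6 7 4 2 12)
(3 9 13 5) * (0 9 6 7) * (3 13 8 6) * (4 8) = (0 9 4 8 6 7)(5 13) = [9, 1, 2, 3, 8, 13, 7, 0, 6, 4, 10, 11, 12, 5]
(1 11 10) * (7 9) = [0, 11, 2, 3, 4, 5, 6, 9, 8, 7, 1, 10] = (1 11 10)(7 9)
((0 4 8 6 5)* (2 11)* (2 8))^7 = (11)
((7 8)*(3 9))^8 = ((3 9)(7 8))^8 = (9)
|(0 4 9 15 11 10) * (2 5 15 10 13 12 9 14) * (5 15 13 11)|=10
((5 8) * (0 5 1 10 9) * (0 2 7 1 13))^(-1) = ((0 5 8 13)(1 10 9 2 7))^(-1) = (0 13 8 5)(1 7 2 9 10)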